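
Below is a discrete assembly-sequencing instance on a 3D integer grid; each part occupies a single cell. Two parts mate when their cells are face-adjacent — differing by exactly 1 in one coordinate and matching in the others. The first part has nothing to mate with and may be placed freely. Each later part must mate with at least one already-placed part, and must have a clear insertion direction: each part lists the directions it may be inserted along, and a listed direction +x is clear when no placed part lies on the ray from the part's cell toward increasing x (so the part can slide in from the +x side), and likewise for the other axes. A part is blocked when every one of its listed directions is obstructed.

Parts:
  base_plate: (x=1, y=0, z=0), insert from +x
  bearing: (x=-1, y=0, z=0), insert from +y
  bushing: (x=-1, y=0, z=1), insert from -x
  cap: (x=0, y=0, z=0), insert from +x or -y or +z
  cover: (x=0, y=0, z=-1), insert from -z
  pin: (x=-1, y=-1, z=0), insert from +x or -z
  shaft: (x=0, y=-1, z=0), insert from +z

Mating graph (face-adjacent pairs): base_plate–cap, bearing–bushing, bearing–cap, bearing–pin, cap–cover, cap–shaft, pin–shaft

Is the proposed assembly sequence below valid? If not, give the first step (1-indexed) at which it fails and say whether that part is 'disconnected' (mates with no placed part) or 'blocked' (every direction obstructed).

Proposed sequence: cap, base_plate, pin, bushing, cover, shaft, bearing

Invalid at step 3 (disconnected)

1. cap@(0, 0, 0) [+x clear] — {cap}
2. base_plate@(1, 0, 0) [+x clear] — {base_plate, cap}
3. pin@(-1, -1, 0) — no placed neighbour ⇒ disconnected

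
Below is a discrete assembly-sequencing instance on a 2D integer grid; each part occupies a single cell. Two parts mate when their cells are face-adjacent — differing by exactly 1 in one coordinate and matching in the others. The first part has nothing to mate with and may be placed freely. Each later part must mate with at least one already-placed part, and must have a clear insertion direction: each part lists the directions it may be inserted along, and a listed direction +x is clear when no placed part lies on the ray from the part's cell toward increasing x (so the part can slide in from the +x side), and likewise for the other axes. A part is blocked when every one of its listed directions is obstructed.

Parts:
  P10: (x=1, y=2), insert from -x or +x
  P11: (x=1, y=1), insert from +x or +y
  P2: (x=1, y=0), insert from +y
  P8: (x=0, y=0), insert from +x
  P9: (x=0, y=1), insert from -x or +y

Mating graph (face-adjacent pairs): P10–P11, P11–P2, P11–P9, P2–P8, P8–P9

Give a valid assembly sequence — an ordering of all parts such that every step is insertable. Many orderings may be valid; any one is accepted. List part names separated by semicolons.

1. P8@(0, 0) [+x clear] — {P8}
2. P2@(1, 0) [+y clear] — {P2, P8}
3. P11@(1, 1) [+x clear] — {P11, P2, P8}
4. P10@(1, 2) [-x clear] — {P10, P11, P2, P8}
5. P9@(0, 1) [-x clear] — {P10, P11, P2, P8, P9}

P8; P2; P11; P10; P9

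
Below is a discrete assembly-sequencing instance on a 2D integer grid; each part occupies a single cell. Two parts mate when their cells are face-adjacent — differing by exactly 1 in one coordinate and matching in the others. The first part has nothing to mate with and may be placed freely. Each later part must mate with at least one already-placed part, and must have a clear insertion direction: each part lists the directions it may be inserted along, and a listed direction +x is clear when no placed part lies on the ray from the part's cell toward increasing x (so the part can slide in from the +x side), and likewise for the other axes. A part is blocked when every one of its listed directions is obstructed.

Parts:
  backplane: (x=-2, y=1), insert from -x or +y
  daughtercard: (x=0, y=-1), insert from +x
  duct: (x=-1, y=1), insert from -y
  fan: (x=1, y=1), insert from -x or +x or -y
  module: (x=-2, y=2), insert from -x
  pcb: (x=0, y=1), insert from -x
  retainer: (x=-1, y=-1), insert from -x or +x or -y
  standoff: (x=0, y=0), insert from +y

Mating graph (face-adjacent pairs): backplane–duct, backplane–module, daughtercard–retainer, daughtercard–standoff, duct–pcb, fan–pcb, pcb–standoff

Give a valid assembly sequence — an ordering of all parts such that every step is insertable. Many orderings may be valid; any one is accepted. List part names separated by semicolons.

standoff; pcb; duct; fan; backplane; module; daughtercard; retainer

1. standoff@(0, 0) [+y clear] — {standoff}
2. pcb@(0, 1) [-x clear] — {pcb, standoff}
3. duct@(-1, 1) [-y clear] — {duct, pcb, standoff}
4. fan@(1, 1) [+x clear] — {duct, fan, pcb, standoff}
5. backplane@(-2, 1) [-x clear] — {backplane, duct, fan, pcb, standoff}
6. module@(-2, 2) [-x clear] — {backplane, duct, fan, module, pcb, standoff}
7. daughtercard@(0, -1) [+x clear] — {backplane, daughtercard, duct, fan, module, pcb, standoff}
8. retainer@(-1, -1) [-x clear] — {backplane, daughtercard, duct, fan, module, pcb, retainer, standoff}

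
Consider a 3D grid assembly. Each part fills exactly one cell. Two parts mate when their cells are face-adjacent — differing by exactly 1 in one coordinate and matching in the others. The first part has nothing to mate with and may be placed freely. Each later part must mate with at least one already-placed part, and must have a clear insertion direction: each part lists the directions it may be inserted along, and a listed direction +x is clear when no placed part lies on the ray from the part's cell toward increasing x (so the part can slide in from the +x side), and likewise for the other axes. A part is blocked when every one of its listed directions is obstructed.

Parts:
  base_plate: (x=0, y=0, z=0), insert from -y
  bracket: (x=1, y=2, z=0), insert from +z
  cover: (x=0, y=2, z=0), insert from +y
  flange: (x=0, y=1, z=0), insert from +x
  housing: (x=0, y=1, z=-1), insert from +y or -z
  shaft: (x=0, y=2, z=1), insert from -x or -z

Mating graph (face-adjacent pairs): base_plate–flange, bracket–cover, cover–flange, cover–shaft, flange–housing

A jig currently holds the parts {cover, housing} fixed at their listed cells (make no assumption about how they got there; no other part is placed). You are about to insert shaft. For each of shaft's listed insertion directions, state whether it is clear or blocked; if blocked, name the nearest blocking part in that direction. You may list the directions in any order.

-x: ray from shaft(0, 2, 1) has no placed part ⇒ clear
-z: nearest on ray is cover@(0, 2, 0) ⇒ blocked

-x: clear; -z: blocked by cover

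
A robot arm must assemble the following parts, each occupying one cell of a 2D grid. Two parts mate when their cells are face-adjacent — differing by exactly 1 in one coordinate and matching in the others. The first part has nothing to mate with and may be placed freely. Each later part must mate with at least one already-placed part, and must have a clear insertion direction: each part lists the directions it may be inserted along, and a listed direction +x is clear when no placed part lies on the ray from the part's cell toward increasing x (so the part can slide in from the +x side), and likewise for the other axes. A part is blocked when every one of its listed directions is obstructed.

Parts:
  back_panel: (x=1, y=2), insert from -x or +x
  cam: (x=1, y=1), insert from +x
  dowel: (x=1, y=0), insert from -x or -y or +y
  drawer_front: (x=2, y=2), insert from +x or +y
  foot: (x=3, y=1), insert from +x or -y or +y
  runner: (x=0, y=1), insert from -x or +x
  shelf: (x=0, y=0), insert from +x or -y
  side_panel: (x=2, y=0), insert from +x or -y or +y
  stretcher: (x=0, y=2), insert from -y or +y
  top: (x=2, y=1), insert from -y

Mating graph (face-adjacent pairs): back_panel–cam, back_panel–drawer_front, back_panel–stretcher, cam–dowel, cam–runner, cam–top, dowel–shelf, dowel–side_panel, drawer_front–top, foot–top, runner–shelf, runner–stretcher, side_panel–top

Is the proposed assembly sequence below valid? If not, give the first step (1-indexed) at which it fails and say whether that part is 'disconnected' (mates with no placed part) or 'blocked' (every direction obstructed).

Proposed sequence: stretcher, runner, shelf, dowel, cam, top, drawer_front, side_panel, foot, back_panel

Invalid at step 10 (blocked)

1. stretcher@(0, 2) [-y clear] — {stretcher}
2. runner@(0, 1) [-x clear] — {runner, stretcher}
3. shelf@(0, 0) [+x clear] — {runner, shelf, stretcher}
4. dowel@(1, 0) [-y clear] — {dowel, runner, shelf, stretcher}
5. cam@(1, 1) [+x clear] — {cam, dowel, runner, shelf, stretcher}
6. top@(2, 1) [-y clear] — {cam, dowel, runner, shelf, stretcher, top}
7. drawer_front@(2, 2) [+x clear] — {cam, dowel, drawer_front, runner, shelf, stretcher, top}
8. side_panel@(2, 0) [+x clear] — {cam, dowel, drawer_front, runner, shelf, side_panel, stretcher, top}
9. foot@(3, 1) [+x clear] — {cam, dowel, drawer_front, foot, runner, shelf, side_panel, stretcher, top}
10. back_panel@(1, 2) — -x/+x all obstructed ⇒ blocked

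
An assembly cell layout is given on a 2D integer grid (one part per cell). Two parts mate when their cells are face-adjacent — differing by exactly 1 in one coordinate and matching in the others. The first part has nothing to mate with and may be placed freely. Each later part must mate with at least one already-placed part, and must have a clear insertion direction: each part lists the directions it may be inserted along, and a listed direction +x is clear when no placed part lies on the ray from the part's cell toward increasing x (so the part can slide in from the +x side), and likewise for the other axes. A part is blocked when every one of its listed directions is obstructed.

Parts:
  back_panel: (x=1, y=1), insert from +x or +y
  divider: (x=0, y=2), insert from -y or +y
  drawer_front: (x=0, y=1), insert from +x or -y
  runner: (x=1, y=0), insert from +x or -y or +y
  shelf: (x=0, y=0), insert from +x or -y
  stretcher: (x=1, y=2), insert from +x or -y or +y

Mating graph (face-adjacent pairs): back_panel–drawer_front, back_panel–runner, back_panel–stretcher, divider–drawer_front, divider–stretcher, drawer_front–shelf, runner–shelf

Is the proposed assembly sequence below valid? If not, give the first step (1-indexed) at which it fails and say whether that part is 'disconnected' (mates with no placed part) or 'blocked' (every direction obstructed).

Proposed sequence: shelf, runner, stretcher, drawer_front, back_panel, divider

Invalid at step 3 (disconnected)

1. shelf@(0, 0) [+x clear] — {shelf}
2. runner@(1, 0) [+x clear] — {runner, shelf}
3. stretcher@(1, 2) — no placed neighbour ⇒ disconnected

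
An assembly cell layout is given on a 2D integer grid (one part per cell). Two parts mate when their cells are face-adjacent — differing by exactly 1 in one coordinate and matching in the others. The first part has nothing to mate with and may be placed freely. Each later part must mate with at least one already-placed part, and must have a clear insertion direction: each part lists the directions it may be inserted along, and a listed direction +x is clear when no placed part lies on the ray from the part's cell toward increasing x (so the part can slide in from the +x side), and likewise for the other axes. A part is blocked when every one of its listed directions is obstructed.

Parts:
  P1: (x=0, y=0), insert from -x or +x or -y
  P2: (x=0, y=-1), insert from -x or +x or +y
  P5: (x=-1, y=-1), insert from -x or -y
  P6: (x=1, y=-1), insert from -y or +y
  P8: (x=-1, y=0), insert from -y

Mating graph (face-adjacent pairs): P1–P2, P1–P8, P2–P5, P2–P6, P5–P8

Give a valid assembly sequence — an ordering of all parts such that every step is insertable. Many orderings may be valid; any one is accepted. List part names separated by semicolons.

1. P8@(-1, 0) [-y clear] — {P8}
2. P5@(-1, -1) [-x clear] — {P5, P8}
3. P1@(0, 0) [+x clear] — {P1, P5, P8}
4. P2@(0, -1) [+x clear] — {P1, P2, P5, P8}
5. P6@(1, -1) [-y clear] — {P1, P2, P5, P6, P8}

P8; P5; P1; P2; P6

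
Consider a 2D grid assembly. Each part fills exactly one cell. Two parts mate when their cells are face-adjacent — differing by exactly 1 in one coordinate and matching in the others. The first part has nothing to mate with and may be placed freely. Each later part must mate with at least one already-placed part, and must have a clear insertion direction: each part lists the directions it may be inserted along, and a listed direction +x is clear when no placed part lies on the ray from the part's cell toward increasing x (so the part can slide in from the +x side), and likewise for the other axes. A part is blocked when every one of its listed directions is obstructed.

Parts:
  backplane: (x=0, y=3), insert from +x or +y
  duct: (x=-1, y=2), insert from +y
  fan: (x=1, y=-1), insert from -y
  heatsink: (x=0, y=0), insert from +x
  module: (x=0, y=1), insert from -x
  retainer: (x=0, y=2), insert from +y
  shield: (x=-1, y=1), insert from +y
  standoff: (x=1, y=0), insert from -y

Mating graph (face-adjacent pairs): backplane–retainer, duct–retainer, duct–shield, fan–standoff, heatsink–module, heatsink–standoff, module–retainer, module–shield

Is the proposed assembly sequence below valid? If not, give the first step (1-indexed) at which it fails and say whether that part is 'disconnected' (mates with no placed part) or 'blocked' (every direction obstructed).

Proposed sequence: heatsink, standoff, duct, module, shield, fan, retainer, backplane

Invalid at step 3 (disconnected)

1. heatsink@(0, 0) [+x clear] — {heatsink}
2. standoff@(1, 0) [-y clear] — {heatsink, standoff}
3. duct@(-1, 2) — no placed neighbour ⇒ disconnected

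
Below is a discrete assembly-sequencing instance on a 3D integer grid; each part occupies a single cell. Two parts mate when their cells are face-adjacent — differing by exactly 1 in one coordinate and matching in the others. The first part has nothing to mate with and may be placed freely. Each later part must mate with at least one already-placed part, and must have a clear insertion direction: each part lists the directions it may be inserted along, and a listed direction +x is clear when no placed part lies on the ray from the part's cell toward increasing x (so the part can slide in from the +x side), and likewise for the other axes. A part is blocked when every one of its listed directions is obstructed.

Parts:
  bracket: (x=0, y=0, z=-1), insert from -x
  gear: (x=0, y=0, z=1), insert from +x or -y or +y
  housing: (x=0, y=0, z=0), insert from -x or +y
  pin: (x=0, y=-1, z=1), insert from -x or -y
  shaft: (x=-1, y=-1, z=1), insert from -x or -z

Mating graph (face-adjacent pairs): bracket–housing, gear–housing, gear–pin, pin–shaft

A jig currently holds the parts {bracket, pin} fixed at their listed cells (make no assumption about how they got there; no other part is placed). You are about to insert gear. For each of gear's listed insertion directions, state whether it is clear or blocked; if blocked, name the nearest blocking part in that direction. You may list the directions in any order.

+x: ray from gear(0, 0, 1) has no placed part ⇒ clear
-y: nearest on ray is pin@(0, -1, 1) ⇒ blocked
+y: ray from gear(0, 0, 1) has no placed part ⇒ clear

+x: clear; +y: clear; -y: blocked by pin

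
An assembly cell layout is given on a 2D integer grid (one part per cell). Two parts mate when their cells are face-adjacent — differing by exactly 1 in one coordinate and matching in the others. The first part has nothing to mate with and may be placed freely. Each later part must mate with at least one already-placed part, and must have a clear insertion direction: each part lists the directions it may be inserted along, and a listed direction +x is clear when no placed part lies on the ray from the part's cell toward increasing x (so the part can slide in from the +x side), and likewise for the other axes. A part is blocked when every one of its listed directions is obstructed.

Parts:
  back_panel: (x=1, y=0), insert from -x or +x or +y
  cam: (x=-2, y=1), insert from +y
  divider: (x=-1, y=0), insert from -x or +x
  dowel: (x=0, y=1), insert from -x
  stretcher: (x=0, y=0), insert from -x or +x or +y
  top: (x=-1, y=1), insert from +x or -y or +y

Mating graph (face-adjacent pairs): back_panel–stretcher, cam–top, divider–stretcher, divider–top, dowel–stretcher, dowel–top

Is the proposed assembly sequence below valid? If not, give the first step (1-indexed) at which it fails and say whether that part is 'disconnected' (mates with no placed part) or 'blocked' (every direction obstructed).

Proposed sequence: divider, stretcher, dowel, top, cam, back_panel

1. divider@(-1, 0) [-x clear] — {divider}
2. stretcher@(0, 0) [+x clear] — {divider, stretcher}
3. dowel@(0, 1) [-x clear] — {divider, dowel, stretcher}
4. top@(-1, 1) [+y clear] — {divider, dowel, stretcher, top}
5. cam@(-2, 1) [+y clear] — {cam, divider, dowel, stretcher, top}
6. back_panel@(1, 0) [+x clear] — {back_panel, cam, divider, dowel, stretcher, top}

Valid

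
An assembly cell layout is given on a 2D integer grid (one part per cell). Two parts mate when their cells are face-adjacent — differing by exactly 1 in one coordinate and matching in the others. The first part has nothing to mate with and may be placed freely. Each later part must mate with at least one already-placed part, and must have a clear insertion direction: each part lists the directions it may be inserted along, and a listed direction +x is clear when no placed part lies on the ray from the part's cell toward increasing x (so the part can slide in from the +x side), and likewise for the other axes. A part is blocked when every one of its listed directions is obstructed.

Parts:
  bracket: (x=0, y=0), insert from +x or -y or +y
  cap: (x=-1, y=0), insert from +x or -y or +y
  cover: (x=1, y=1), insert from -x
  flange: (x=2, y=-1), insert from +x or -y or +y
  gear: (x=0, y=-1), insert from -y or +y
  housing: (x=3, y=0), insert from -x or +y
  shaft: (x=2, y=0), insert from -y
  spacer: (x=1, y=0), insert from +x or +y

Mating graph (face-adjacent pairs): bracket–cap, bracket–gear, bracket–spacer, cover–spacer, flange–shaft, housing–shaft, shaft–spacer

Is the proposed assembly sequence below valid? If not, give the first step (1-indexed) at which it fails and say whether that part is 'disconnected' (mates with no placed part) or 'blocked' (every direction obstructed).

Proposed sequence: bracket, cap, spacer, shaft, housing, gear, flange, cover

1. bracket@(0, 0) [+x clear] — {bracket}
2. cap@(-1, 0) [-y clear] — {bracket, cap}
3. spacer@(1, 0) [+x clear] — {bracket, cap, spacer}
4. shaft@(2, 0) [-y clear] — {bracket, cap, shaft, spacer}
5. housing@(3, 0) [+y clear] — {bracket, cap, housing, shaft, spacer}
6. gear@(0, -1) [-y clear] — {bracket, cap, gear, housing, shaft, spacer}
7. flange@(2, -1) [+x clear] — {bracket, cap, flange, gear, housing, shaft, spacer}
8. cover@(1, 1) [-x clear] — {bracket, cap, cover, flange, gear, housing, shaft, spacer}

Valid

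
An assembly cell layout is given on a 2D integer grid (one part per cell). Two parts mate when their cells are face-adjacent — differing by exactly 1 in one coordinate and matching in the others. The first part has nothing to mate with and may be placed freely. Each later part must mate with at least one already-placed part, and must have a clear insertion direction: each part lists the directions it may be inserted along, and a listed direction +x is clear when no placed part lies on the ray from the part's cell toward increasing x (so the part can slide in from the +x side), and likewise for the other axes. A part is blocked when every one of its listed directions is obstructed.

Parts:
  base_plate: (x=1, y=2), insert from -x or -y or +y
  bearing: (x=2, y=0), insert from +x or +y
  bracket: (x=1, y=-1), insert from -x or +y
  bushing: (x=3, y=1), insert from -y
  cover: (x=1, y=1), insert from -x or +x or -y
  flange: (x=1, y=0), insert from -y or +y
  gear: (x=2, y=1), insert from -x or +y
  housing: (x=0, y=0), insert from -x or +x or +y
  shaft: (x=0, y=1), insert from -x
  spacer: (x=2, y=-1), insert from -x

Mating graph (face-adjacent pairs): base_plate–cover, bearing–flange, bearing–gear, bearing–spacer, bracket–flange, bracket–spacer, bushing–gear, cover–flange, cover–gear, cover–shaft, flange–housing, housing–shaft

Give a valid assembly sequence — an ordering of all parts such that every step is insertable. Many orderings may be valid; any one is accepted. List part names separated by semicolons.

bushing; gear; cover; flange; bearing; spacer; shaft; bracket; housing; base_plate

1. bushing@(3, 1) [-y clear] — {bushing}
2. gear@(2, 1) [-x clear] — {bushing, gear}
3. cover@(1, 1) [-x clear] — {bushing, cover, gear}
4. flange@(1, 0) [-y clear] — {bushing, cover, flange, gear}
5. bearing@(2, 0) [+x clear] — {bearing, bushing, cover, flange, gear}
6. spacer@(2, -1) [-x clear] — {bearing, bushing, cover, flange, gear, spacer}
7. shaft@(0, 1) [-x clear] — {bearing, bushing, cover, flange, gear, shaft, spacer}
8. bracket@(1, -1) [-x clear] — {bearing, bracket, bushing, cover, flange, gear, shaft, spacer}
9. housing@(0, 0) [-x clear] — {bearing, bracket, bushing, cover, flange, gear, housing, shaft, spacer}
10. base_plate@(1, 2) [-x clear] — {base_plate, bearing, bracket, bushing, cover, flange, gear, housing, shaft, spacer}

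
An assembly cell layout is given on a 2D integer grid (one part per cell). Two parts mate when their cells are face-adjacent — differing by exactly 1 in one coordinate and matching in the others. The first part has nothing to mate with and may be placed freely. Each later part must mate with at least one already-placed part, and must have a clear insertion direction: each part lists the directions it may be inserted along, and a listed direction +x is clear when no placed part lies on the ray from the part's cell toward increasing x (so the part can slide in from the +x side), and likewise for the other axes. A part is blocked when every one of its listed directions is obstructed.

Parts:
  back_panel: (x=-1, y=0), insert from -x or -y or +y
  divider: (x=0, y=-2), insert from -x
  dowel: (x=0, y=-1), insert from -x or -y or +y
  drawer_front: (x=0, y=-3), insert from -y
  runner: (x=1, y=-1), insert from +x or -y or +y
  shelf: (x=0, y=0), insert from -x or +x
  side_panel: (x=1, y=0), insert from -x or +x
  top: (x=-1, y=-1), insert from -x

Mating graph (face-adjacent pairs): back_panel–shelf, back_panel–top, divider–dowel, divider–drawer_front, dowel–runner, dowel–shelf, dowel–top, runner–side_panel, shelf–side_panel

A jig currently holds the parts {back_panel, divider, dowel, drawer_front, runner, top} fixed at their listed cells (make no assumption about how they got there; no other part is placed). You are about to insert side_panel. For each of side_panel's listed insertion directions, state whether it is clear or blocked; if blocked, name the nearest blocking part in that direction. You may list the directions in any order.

-x: nearest on ray is back_panel@(-1, 0) ⇒ blocked
+x: ray from side_panel(1, 0) has no placed part ⇒ clear

+x: clear; -x: blocked by back_panel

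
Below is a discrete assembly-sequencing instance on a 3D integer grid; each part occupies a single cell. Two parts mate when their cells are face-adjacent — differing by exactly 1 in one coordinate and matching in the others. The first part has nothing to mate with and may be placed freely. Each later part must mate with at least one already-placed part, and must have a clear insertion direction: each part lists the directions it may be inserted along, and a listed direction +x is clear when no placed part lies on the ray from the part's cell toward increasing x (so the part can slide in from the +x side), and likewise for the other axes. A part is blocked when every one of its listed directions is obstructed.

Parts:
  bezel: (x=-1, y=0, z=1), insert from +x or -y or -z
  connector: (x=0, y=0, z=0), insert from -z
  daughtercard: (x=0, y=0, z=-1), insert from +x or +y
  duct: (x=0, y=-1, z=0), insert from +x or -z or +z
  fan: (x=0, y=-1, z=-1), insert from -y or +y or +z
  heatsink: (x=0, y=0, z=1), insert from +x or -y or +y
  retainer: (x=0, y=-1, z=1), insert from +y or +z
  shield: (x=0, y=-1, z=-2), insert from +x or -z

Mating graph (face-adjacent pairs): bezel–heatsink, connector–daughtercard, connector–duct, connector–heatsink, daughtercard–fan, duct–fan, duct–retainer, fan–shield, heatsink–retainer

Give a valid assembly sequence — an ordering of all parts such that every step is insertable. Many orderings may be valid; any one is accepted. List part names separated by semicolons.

heatsink; bezel; retainer; duct; connector; daughtercard; fan; shield

1. heatsink@(0, 0, 1) [+x clear] — {heatsink}
2. bezel@(-1, 0, 1) [-y clear] — {bezel, heatsink}
3. retainer@(0, -1, 1) [+z clear] — {bezel, heatsink, retainer}
4. duct@(0, -1, 0) [+x clear] — {bezel, duct, heatsink, retainer}
5. connector@(0, 0, 0) [-z clear] — {bezel, connector, duct, heatsink, retainer}
6. daughtercard@(0, 0, -1) [+x clear] — {bezel, connector, daughtercard, duct, heatsink, retainer}
7. fan@(0, -1, -1) [-y clear] — {bezel, connector, daughtercard, duct, fan, heatsink, retainer}
8. shield@(0, -1, -2) [+x clear] — {bezel, connector, daughtercard, duct, fan, heatsink, retainer, shield}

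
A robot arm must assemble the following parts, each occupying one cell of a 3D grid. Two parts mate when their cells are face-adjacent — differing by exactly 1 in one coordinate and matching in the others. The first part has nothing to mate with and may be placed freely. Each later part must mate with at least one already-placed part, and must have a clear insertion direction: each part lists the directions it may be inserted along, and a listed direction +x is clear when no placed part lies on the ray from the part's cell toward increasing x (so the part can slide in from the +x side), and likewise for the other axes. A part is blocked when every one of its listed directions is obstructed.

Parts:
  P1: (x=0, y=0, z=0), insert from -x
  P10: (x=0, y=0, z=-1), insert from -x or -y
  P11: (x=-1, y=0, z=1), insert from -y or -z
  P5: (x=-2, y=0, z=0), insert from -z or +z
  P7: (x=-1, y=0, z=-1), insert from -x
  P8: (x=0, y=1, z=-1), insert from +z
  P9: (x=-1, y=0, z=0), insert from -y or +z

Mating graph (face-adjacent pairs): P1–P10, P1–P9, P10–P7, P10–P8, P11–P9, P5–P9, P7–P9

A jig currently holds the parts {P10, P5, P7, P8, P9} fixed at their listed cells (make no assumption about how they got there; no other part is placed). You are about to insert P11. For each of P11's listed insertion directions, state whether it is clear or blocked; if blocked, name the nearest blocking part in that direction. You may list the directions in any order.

-y: clear; -z: blocked by P9

-y: ray from P11(-1, 0, 1) has no placed part ⇒ clear
-z: nearest on ray is P9@(-1, 0, 0) ⇒ blocked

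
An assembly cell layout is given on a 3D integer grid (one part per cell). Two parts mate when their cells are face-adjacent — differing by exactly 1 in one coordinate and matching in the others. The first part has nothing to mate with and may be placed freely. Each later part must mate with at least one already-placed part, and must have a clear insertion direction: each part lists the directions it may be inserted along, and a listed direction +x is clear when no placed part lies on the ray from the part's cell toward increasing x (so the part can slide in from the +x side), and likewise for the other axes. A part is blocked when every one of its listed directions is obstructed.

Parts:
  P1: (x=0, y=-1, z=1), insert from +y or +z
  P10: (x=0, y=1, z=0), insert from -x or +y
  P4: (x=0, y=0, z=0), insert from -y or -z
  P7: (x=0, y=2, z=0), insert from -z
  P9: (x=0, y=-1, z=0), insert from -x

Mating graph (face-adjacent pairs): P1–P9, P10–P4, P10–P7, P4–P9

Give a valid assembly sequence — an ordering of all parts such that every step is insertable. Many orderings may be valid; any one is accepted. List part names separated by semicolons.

1. P1@(0, -1, 1) [+y clear] — {P1}
2. P9@(0, -1, 0) [-x clear] — {P1, P9}
3. P4@(0, 0, 0) [-z clear] — {P1, P4, P9}
4. P10@(0, 1, 0) [-x clear] — {P1, P10, P4, P9}
5. P7@(0, 2, 0) [-z clear] — {P1, P10, P4, P7, P9}

P1; P9; P4; P10; P7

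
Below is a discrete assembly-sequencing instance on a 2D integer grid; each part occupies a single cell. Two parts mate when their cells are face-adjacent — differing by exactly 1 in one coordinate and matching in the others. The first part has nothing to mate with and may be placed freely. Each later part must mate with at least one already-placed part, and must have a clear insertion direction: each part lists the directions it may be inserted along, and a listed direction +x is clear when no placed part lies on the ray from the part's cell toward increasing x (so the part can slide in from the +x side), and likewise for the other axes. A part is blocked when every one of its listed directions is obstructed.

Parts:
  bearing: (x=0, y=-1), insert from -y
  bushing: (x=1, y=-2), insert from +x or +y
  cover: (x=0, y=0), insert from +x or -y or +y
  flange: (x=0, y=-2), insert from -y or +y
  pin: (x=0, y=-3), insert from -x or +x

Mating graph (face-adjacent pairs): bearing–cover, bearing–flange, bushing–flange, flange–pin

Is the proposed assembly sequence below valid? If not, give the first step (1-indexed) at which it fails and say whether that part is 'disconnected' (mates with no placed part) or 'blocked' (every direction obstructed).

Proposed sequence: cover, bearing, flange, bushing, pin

Valid

1. cover@(0, 0) [+x clear] — {cover}
2. bearing@(0, -1) [-y clear] — {bearing, cover}
3. flange@(0, -2) [-y clear] — {bearing, cover, flange}
4. bushing@(1, -2) [+x clear] — {bearing, bushing, cover, flange}
5. pin@(0, -3) [-x clear] — {bearing, bushing, cover, flange, pin}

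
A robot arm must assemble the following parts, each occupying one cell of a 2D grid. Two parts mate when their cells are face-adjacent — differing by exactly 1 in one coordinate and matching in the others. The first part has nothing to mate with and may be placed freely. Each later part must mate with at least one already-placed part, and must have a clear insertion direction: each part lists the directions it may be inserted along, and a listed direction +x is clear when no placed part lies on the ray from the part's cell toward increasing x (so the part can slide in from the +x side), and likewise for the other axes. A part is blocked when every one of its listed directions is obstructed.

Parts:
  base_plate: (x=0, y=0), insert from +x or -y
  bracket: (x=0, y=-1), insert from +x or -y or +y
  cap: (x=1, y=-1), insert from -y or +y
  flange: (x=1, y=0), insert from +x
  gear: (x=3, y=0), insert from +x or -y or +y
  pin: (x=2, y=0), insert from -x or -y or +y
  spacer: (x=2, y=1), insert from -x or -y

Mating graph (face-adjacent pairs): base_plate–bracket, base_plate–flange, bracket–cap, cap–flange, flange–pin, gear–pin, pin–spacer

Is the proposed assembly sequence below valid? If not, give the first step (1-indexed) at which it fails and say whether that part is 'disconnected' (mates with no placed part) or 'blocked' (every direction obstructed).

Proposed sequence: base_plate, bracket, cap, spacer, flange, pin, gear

Invalid at step 4 (disconnected)

1. base_plate@(0, 0) [+x clear] — {base_plate}
2. bracket@(0, -1) [+x clear] — {base_plate, bracket}
3. cap@(1, -1) [-y clear] — {base_plate, bracket, cap}
4. spacer@(2, 1) — no placed neighbour ⇒ disconnected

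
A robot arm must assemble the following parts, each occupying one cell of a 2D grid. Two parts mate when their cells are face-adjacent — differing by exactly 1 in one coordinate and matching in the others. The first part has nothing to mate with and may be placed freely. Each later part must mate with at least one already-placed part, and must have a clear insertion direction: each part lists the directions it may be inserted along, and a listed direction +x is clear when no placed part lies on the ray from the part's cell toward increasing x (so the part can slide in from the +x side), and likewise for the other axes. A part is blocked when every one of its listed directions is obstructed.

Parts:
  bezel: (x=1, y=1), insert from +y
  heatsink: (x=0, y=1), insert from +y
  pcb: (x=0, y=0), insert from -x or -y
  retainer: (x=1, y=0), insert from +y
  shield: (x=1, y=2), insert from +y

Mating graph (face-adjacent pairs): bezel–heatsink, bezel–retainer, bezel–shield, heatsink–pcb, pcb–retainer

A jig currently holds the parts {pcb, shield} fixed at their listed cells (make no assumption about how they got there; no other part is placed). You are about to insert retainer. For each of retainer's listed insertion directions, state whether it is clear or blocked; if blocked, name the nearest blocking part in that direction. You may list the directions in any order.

+y: nearest on ray is shield@(1, 2) ⇒ blocked

+y: blocked by shield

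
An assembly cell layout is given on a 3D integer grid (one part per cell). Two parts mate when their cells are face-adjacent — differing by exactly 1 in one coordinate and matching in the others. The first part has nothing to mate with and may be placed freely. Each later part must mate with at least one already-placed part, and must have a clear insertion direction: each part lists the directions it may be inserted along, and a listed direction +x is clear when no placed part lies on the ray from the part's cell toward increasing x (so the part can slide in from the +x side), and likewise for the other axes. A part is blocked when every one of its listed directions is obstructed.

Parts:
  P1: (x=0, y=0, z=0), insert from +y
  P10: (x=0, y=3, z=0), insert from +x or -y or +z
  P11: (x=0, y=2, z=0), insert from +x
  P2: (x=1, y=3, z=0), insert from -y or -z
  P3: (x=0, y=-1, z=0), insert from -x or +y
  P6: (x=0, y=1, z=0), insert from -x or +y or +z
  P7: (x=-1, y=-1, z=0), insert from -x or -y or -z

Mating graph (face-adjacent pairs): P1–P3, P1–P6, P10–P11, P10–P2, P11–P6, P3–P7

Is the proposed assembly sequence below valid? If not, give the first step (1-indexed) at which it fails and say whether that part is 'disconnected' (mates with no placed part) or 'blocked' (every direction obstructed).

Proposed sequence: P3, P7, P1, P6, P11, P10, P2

1. P3@(0, -1, 0) [-x clear] — {P3}
2. P7@(-1, -1, 0) [-x clear] — {P3, P7}
3. P1@(0, 0, 0) [+y clear] — {P1, P3, P7}
4. P6@(0, 1, 0) [-x clear] — {P1, P3, P6, P7}
5. P11@(0, 2, 0) [+x clear] — {P1, P11, P3, P6, P7}
6. P10@(0, 3, 0) [+x clear] — {P1, P10, P11, P3, P6, P7}
7. P2@(1, 3, 0) [-y clear] — {P1, P10, P11, P2, P3, P6, P7}

Valid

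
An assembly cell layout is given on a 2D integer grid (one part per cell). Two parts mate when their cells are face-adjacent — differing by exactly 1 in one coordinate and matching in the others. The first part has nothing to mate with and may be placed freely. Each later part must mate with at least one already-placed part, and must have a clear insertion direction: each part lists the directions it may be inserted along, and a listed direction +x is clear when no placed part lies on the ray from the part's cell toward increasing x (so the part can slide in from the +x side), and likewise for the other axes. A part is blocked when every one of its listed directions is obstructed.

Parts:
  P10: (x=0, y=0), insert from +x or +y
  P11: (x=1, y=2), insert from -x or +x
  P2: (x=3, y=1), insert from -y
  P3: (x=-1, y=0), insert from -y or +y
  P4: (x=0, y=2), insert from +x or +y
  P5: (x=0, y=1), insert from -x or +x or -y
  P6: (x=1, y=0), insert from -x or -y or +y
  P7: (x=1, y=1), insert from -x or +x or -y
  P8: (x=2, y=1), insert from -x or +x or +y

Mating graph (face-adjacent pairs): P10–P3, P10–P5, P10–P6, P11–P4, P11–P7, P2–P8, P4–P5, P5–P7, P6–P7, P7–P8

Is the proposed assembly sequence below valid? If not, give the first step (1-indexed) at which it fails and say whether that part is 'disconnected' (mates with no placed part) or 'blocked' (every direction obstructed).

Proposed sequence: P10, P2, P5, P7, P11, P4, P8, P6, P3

Invalid at step 2 (disconnected)

1. P10@(0, 0) [+x clear] — {P10}
2. P2@(3, 1) — no placed neighbour ⇒ disconnected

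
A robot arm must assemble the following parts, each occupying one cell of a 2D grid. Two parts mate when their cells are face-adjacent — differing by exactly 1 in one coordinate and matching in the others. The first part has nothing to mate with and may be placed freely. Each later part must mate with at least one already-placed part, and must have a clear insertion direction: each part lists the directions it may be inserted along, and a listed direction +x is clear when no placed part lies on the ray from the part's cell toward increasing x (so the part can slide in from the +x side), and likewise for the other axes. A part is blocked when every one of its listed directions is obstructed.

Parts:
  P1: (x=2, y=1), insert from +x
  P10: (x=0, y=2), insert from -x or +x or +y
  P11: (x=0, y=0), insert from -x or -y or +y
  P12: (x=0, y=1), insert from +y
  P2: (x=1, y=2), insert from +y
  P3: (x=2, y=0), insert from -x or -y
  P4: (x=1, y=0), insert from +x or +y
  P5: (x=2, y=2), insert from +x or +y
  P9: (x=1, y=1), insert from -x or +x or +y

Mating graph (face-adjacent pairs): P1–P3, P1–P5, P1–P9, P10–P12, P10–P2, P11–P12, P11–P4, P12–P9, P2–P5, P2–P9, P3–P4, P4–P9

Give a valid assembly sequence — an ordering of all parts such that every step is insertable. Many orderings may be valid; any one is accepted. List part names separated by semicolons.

1. P11@(0, 0) [-x clear] — {P11}
2. P4@(1, 0) [+x clear] — {P11, P4}
3. P9@(1, 1) [-x clear] — {P11, P4, P9}
4. P2@(1, 2) [+y clear] — {P11, P2, P4, P9}
5. P5@(2, 2) [+x clear] — {P11, P2, P4, P5, P9}
6. P1@(2, 1) [+x clear] — {P1, P11, P2, P4, P5, P9}
7. P12@(0, 1) [+y clear] — {P1, P11, P12, P2, P4, P5, P9}
8. P10@(0, 2) [-x clear] — {P1, P10, P11, P12, P2, P4, P5, P9}
9. P3@(2, 0) [-y clear] — {P1, P10, P11, P12, P2, P3, P4, P5, P9}

P11; P4; P9; P2; P5; P1; P12; P10; P3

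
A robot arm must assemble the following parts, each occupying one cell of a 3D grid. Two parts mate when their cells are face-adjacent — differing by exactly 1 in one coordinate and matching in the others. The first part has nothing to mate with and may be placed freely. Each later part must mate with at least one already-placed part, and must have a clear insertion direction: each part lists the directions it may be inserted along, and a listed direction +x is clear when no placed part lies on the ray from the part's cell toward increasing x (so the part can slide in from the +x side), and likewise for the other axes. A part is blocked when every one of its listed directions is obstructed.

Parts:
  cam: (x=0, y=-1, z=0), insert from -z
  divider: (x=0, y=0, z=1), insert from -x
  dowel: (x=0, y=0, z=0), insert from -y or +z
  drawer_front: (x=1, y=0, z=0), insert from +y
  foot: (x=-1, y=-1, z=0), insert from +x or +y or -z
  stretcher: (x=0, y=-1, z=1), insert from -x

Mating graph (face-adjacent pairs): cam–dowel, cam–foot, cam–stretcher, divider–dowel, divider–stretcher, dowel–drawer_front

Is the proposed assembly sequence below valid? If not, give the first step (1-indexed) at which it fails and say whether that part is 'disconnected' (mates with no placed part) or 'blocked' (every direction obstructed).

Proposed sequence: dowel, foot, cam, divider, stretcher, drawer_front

1. dowel@(0, 0, 0) [-y clear] — {dowel}
2. foot@(-1, -1, 0) — no placed neighbour ⇒ disconnected

Invalid at step 2 (disconnected)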